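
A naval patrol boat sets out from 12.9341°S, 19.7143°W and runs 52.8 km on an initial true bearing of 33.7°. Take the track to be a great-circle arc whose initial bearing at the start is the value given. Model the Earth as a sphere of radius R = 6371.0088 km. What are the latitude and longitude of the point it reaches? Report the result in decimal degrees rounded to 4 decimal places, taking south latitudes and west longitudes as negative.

latitude -12.5389°, longitude -19.4444°

δ = 52.8/6371.0088 = 0.008288 rad (0.4748°).
Converting: φ₁ = -0.225743 rad, θ = 0.588176 rad.
Applying the spherical law of cosines for sides, sin φ₂ = sin φ₁ cos δ + cos φ₁ sin δ cos θ = -0.217103, so φ₂ = -12.5389°.
For the longitude increment, Δλ = atan2( sin θ sin δ cos φ₁, cos δ − sin φ₁ sin φ₂ ) = atan2(0.004482, 0.951372) = 0.2699°.
λ₂ = -19.7143° + 0.2699° = -19.4444°.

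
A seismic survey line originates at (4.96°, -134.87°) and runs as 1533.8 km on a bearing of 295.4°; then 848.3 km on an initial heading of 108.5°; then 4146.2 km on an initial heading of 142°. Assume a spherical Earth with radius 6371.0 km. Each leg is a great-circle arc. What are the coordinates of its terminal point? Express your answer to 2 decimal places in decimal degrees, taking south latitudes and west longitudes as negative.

Apply the spherical direct solution leg by leg, carrying full precision between legs.
Leg 1: from (4.96°, -134.87°), δ = 1533.8/6371 = 0.240747 rad, θ = 295.4° → φ = 10.71°, λ = -147.53°.
Leg 2: from (10.71°, -147.53°), δ = 848.3/6371 = 0.133150 rad, θ = 108.5° → φ = 8.21°, λ = -140.22°.
Leg 3: from (8.21°, -140.22°), δ = 4146.2/6371 = 0.650793 rad, θ = 142° → φ = -21.03°, λ = -116.67°.

latitude -21.03°, longitude -116.67°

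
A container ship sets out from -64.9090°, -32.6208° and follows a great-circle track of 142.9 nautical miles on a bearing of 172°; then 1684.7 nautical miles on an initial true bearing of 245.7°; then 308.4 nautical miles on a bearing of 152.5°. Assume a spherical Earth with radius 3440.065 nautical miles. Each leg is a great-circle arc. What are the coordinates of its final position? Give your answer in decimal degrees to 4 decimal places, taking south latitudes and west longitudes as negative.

latitude -67.1525°, longitude -94.8893°

Apply the spherical direct solution leg by leg, carrying full precision between legs.
Leg 1: from (-64.9090°, -32.6208°), δ = 142.9/3440.065 = 0.041540 rad, θ = 172° → φ = -67.2636°, λ = -31.7640°.
Leg 2: from (-67.2636°, -31.7640°), δ = 1684.7/3440.065 = 0.489729 rad, θ = 245.7° → φ = -62.7104°, λ = -101.0012°.
Leg 3: from (-62.7104°, -101.0012°), δ = 308.4/3440.065 = 0.089649 rad, θ = 152.5° → φ = -67.1525°, λ = -94.8893°.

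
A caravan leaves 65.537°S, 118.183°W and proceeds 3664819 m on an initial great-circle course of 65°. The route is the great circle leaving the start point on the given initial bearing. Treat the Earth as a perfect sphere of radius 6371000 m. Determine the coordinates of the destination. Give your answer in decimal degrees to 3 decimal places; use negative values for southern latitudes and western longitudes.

Angular distance δ = d/R = 3664819 / 6371000 = 0.575235 rad.
With φ₁ = -65.537° = -1.143836 rad and θ = 65° = 1.134464 rad:
Destination latitude: φ₂ = arcsin( sin φ₁ cos δ + cos φ₁ sin δ cos θ ) = arcsin(-0.668531) = -41.954°.
Δλ = atan2( sin θ sin δ cos φ₁ , cos δ − sin φ₁ sin φ₂ ) = atan2(0.204179, 0.230549) = 0.724814 rad = 41.529°.
λ₂ = λ₁ + Δλ = -76.654°.

latitude -41.954°, longitude -76.654°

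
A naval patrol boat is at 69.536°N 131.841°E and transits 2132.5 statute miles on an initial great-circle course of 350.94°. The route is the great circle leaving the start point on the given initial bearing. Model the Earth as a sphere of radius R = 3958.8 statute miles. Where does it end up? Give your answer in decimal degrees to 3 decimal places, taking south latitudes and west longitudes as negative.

Central angle δ = d/R = 0.538673 rad.
Start latitude φ₁ = 1.213632 rad; initial bearing θ = 6.125058 rad.
sin φ₂ = sin φ₁ cos δ + cos φ₁ sin δ cos θ = (0.936892)(0.858390) + (0.349619)(0.512998)(0.987524) = 0.981335
φ₂ = asin(0.981335) = 1.377284 rad = 78.913°.
For the longitude increment, Δλ = atan2( sin θ sin δ cos φ₁, cos δ − sin φ₁ sin φ₂ ) = atan2(-0.028243, -0.061015) = -155.161°.
λ₂ = 131.841° + -155.161° = -23.320°.

latitude 78.913°, longitude -23.320°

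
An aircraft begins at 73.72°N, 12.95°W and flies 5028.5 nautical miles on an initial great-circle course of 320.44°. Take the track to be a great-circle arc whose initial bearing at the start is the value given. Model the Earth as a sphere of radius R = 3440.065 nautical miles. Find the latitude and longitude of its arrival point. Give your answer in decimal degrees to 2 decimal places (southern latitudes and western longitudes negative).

Angular distance δ = d/R = 5028.5 / 3440.065 = 1.461746 rad.
Start latitude φ₁ = 1.286657 rad; initial bearing θ = 5.592733 rad.
Destination latitude: φ₂ = arcsin( sin φ₁ cos δ + cos φ₁ sin δ cos θ ) = arcsin(0.319311) = 18.62°.
Δλ = atan2( sin θ sin δ cos φ₁ , cos δ − sin φ₁ sin φ₂ ) = atan2(-0.177479, -0.197673) = -2.409972 rad = -138.08°.
λ₂ = λ₁ + Δλ = -151.03°.

latitude 18.62°, longitude -151.03°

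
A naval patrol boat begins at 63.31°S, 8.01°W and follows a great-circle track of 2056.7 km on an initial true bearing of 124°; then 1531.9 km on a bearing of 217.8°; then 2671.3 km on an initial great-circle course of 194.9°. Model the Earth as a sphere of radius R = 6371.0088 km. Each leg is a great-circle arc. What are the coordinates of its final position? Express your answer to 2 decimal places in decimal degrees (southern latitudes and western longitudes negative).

Apply the spherical direct solution leg by leg, carrying full precision between legs.
Leg 1: from (-63.31°, -8.01°), δ = 2056.7/6371.0088 = 0.322822 rad, θ = 124° → φ = -67.97°, λ = 36.51°.
Leg 2: from (-67.97°, 36.51°), δ = 1531.9/6371.0088 = 0.240449 rad, θ = 217.8° → φ = -76.14°, λ = -1.04°.
Leg 3: from (-76.14°, -1.04°), δ = 2671.3/6371.0088 = 0.419290 rad, θ = 194.9° → φ = -78.82°, λ = -148.36°.

latitude -78.82°, longitude -148.36°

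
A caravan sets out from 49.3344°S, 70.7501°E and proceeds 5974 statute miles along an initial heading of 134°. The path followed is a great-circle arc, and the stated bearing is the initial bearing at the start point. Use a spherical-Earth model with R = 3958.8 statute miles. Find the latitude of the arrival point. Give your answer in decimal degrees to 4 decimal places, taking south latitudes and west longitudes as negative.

The arc subtends δ = 5974/3958.8 = 1.509043 rad at the centre.
Converting: φ₁ = -0.861048 rad, θ = 2.338741 rad.
Destination latitude: φ₂ = arcsin( sin φ₁ cos δ + cos φ₁ sin δ cos θ ) = arcsin(-0.498618) = -29.9086°.
For the longitude increment, Δλ = atan2( sin θ sin δ cos φ₁, cos δ − sin φ₁ sin φ₂ ) = atan2(0.467859, -0.316501) = 124.0778°.
λ₂ = 70.7501° + 124.0778° = 194.8279°, normalized to (−180°, 180°] → -165.1721°.

latitude -29.9086°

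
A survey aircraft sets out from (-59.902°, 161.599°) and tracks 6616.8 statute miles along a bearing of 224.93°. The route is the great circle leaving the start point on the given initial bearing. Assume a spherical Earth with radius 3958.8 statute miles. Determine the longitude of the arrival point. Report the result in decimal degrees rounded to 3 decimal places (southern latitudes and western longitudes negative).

Central angle δ = d/R = 1.671416 rad.
Start latitude φ₁ = -1.045487 rad; initial bearing θ = 3.925769 rad.
Destination latitude: φ₂ = arcsin( sin φ₁ cos δ + cos φ₁ sin δ cos θ ) = arcsin(-0.266332) = -15.446°.
Δλ = atan2( sin θ sin δ cos φ₁ , cos δ − sin φ₁ sin φ₂ ) = atan2(-0.352375, -0.330871) = -2.324732 rad = -133.197°.
λ₂ = 161.599° + -133.197° = 28.402°.

longitude 28.402°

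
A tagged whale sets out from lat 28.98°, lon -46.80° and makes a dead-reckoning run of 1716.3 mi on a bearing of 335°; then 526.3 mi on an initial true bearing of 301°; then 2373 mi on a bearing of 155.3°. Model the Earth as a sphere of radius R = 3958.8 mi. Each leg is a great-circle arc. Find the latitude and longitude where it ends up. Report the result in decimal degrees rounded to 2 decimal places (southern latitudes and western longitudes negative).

latitude 21.53°, longitude -59.51°

Apply the spherical direct solution leg by leg, carrying full precision between legs.
Leg 1: from (28.98°, -46.80°), δ = 1716.3/3958.8 = 0.433540 rad, θ = 335° → φ = 50.60°, λ = -63.04°.
Leg 2: from (50.60°, -63.04°), δ = 526.3/3958.8 = 0.132944 rad, θ = 301° → φ = 54.02°, λ = -74.19°.
Leg 3: from (54.02°, -74.19°), δ = 2373/3958.8 = 0.599424 rad, θ = 155.3° → φ = 21.53°, λ = -59.51°.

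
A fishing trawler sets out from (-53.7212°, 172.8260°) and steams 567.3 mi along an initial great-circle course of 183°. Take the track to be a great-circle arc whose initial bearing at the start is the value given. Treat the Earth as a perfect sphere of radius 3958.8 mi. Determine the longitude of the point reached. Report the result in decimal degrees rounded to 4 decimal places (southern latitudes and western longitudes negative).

The arc subtends δ = 567.3/3958.8 = 0.143301 rad at the centre.
Converting: φ₁ = -0.937612 rad, θ = 3.193953 rad.
Destination latitude: φ₂ = arcsin( sin φ₁ cos δ + cos φ₁ sin δ cos θ ) = arcsin(-0.882272) = -61.9176°.
Δλ = atan2( sin θ sin δ cos φ₁ , cos δ − sin φ₁ sin φ₂ ) = atan2(-0.004423, 0.278509) = -0.015878 rad = -0.9097°.
λ₂ = λ₁ + Δλ = 171.9163°.

longitude 171.9163°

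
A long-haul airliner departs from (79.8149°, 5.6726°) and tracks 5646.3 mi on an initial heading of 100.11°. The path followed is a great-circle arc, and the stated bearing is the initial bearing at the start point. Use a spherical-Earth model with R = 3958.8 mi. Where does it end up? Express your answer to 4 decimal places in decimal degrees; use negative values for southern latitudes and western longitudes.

latitude 6.3754°, longitude 84.2723°

δ = 5646.3/3958.8 = 1.426266 rad (81.7190°).
With φ₁ = 79.8149° = 1.393033 rad and θ = 100.11° = 1.747249 rad:
Destination latitude: φ₂ = arcsin( sin φ₁ cos δ + cos φ₁ sin δ cos θ ) = arcsin(0.111042) = 6.3754°.
Δλ = atan2( sin θ sin δ cos φ₁ , cos δ − sin φ₁ sin φ₂ ) = atan2(0.172268, 0.034736) = 1.371824 rad = 78.5997°.
Hence λ₂ = 5.6726° + 78.5997° = 84.2723°.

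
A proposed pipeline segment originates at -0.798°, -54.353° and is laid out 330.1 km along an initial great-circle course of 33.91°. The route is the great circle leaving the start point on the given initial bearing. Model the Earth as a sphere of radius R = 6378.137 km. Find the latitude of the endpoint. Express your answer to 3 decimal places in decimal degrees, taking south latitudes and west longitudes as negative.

Central angle δ = d/R = 0.051755 rad.
With φ₁ = -0.798° = -0.013928 rad and θ = 33.91° = 0.591841 rad:
Applying the spherical law of cosines for sides, sin φ₂ = sin φ₁ cos δ + cos φ₁ sin δ cos θ = 0.029020, so φ₂ = 1.663°.
For the longitude increment, Δλ = atan2( sin θ sin δ cos φ₁, cos δ − sin φ₁ sin φ₂ ) = atan2(0.028858, 0.999065) = 1.655°.
λ₂ = λ₁ + Δλ = -52.698°.

latitude 1.663°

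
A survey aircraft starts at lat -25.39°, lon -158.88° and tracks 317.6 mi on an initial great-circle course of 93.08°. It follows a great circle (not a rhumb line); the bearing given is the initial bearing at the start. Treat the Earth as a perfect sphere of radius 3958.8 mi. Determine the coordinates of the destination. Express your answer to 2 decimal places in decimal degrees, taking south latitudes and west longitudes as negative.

latitude -25.55°, longitude -153.79°

Angular distance δ = d/R = 317.6 / 3958.8 = 0.080226 rad.
Converting: φ₁ = -0.443139 rad, θ = 1.624552 rad.
Applying the spherical law of cosines for sides, sin φ₂ = sin φ₁ cos δ + cos φ₁ sin δ cos θ = -0.431288, so φ₂ = -25.55°.
For the longitude increment, Δλ = atan2( sin θ sin δ cos φ₁, cos δ − sin φ₁ sin φ₂ ) = atan2(0.072295, 0.811857) = 5.09°.
λ₂ = -158.88° + 5.09° = -153.79°.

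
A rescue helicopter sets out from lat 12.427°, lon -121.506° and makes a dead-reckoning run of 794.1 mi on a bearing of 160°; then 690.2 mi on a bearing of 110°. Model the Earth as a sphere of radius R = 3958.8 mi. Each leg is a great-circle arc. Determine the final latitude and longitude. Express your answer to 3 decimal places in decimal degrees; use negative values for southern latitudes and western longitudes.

latitude -1.816°, longitude -108.211°

Apply the spherical direct solution leg by leg, carrying full precision between legs.
Leg 1: from (12.427°, -121.506°), δ = 794.1/3958.8 = 0.200591 rad, θ = 160° → φ = 1.606°, λ = -117.597°.
Leg 2: from (1.606°, -117.597°), δ = 690.2/3958.8 = 0.174346 rad, θ = 110° → φ = -1.816°, λ = -108.211°.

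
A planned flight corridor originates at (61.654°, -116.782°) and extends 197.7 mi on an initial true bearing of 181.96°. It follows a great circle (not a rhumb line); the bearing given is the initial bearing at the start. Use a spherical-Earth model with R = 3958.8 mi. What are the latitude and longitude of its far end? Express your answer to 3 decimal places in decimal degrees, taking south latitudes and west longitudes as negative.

latitude 58.794°, longitude -116.971°

δ = 197.7/3958.8 = 0.049939 rad (2.8613°).
Converting: φ₁ = 1.076065 rad, θ = 3.175801 rad.
sin φ₂ = sin φ₁ cos δ + cos φ₁ sin δ cos θ = (0.880096)(0.998753) + (0.474795)(0.049919)(-0.999415) = 0.855312
φ₂ = asin(0.855312) = 1.026153 rad = 58.794°.
Δλ = atan2( sin θ sin δ cos φ₁ , cos δ − sin φ₁ sin φ₂ ) = atan2(-0.000811, 0.245996) = -0.003295 rad = -0.189°.
λ₂ = -116.782° + -0.189° = -116.971°.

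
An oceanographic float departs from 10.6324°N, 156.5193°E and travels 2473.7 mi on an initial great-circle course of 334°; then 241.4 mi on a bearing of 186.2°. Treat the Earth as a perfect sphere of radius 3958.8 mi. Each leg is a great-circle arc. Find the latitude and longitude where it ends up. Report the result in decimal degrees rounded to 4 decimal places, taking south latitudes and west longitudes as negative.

latitude 38.3152°, longitude 135.9216°

Apply the spherical direct solution leg by leg, carrying full precision between legs.
Leg 1: from (10.6324°, 156.5193°), δ = 2473.7/3958.8 = 0.624861 rad, θ = 334° → φ = 41.7896°, λ = 136.4022°.
Leg 2: from (41.7896°, 136.4022°), δ = 241.4/3958.8 = 0.060978 rad, θ = 186.2° → φ = 38.3152°, λ = 135.9216°.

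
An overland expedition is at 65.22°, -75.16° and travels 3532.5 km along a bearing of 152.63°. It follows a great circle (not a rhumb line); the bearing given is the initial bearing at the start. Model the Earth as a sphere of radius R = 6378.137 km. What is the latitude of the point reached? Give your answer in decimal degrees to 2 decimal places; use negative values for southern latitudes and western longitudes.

latitude 35.20°

The arc subtends δ = 3532.5/6378.137 = 0.553845 rad at the centre.
Converting: φ₁ = 1.138304 rad, θ = 2.663896 rad.
sin φ₂ = sin φ₁ cos δ + cos φ₁ sin δ cos θ = (0.907924)(0.850508) + (0.419135)(0.525961)(-0.888056) = 0.576426
φ₂ = asin(0.576426) = 0.614348 rad = 35.20°.
Δλ = atan2( sin θ sin δ cos φ₁ , cos δ − sin φ₁ sin φ₂ ) = atan2(0.101348, 0.327158) = 0.300408 rad = 17.21°.
λ₂ = -75.16° + 17.21° = -57.95°.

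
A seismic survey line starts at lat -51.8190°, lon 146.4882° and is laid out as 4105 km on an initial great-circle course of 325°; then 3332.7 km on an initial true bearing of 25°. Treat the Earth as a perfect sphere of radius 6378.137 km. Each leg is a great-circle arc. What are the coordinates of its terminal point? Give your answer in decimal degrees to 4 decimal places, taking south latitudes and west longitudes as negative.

latitude 8.4054°, longitude 137.4558°

Apply the spherical direct solution leg by leg, carrying full precision between legs.
Leg 1: from (-51.8190°, 146.4882°), δ = 4105/6378.137 = 0.643605 rad, θ = 325° → φ = -18.9622°, λ = 125.1456°.
Leg 2: from (-18.9622°, 125.1456°), δ = 3332.7/6378.137 = 0.522519 rad, θ = 25° → φ = 8.4054°, λ = 137.4558°.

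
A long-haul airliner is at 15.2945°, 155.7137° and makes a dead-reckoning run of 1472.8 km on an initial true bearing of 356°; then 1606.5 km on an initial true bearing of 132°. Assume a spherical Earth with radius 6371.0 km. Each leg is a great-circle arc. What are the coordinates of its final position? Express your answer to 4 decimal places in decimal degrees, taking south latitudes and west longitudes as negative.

latitude 18.3868°, longitude 165.9388°

Apply the spherical direct solution leg by leg, carrying full precision between legs.
Leg 1: from (15.2945°, 155.7137°), δ = 1472.8/6371 = 0.231173 rad, θ = 356° → φ = 28.5046°, λ = 154.6716°.
Leg 2: from (28.5046°, 154.6716°), δ = 1606.5/6371 = 0.252158 rad, θ = 132° → φ = 18.3868°, λ = 165.9388°.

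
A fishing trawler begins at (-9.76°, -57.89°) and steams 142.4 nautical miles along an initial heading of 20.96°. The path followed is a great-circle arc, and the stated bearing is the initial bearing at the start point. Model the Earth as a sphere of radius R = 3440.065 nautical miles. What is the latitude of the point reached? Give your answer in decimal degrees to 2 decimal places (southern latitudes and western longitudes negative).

latitude -7.54°

The arc subtends δ = 142.4/3440.065 = 0.041395 rad at the centre.
Start latitude φ₁ = -0.170344 rad; initial bearing θ = 0.365821 rad.
Destination latitude: φ₂ = arcsin( sin φ₁ cos δ + cos φ₁ sin δ cos θ ) = arcsin(-0.131291) = -7.54°.
Then Δλ = atan2(0.014589, 0.976887) = 0.014933 rad, from sin θ sin δ cos φ₁ over cos δ − sin φ₁ sin φ₂.
Hence λ₂ = -57.89° + 0.86° = -57.03°.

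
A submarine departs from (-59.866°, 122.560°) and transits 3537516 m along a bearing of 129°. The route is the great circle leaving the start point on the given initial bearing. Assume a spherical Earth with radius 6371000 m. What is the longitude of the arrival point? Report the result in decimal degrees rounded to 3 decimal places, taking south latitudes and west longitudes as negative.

longitude -166.268°

Angular distance δ = d/R = 3537516 / 6371000 = 0.555253 rad.
Start latitude φ₁ = -1.044859 rad; initial bearing θ = 2.251475 rad.
Destination latitude: φ₂ = arcsin( sin φ₁ cos δ + cos φ₁ sin δ cos θ ) = arcsin(-0.901471) = -64.352°.
Then Δλ = atan2(0.205669, 0.070126) = 1.242191 rad, from sin θ sin δ cos φ₁ over cos δ − sin φ₁ sin φ₂.
λ₂ = 122.560° + 71.172° = 193.732°, normalized to (−180°, 180°] → -166.268°.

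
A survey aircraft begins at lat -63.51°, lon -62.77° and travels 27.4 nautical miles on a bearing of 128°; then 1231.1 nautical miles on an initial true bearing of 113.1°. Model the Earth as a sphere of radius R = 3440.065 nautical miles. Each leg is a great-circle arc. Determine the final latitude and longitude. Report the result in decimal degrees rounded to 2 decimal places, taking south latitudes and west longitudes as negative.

Apply the spherical direct solution leg by leg, carrying full precision between legs.
Leg 1: from (-63.51°, -62.77°), δ = 27.4/3440.065 = 0.007965 rad, θ = 128° → φ = -63.79°, λ = -61.96°.
Leg 2: from (-63.79°, -61.96°), δ = 1231.1/3440.065 = 0.357871 rad, θ = 113.1° → φ = -64.29°, λ = -13.98°.

latitude -64.29°, longitude -13.98°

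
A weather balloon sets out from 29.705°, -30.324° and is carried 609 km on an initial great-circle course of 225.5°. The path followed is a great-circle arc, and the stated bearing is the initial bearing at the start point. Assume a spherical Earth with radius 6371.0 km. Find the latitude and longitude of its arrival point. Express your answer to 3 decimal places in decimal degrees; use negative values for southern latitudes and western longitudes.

latitude 25.796°, longitude -34.660°

δ = 609/6371 = 0.095589 rad (5.4769°).
With φ₁ = 29.705° = 0.518450 rad and θ = 225.5° = 3.935717 rad:
Destination latitude: φ₂ = arcsin( sin φ₁ cos δ + cos φ₁ sin δ cos θ ) = arcsin(0.435166) = 25.796°.
For the longitude increment, Δλ = atan2( sin θ sin δ cos φ₁, cos δ − sin φ₁ sin φ₂ ) = atan2(-0.059129, 0.779795) = -4.336°.
λ₂ = λ₁ + Δλ = -34.660°.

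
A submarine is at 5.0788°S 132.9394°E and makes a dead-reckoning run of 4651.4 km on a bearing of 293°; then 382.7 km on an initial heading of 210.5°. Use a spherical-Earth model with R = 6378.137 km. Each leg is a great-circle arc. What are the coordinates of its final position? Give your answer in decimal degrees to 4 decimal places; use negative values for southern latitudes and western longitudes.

latitude 8.1799°, longitude 92.4841°

Apply the spherical direct solution leg by leg, carrying full precision between legs.
Leg 1: from (-5.0788°, 132.9394°), δ = 4651.4/6378.137 = 0.729273 rad, θ = 293° → φ = 11.1468°, λ = 94.2461°.
Leg 2: from (11.1468°, 94.2461°), δ = 382.7/6378.137 = 0.060002 rad, θ = 210.5° → φ = 8.1799°, λ = 92.4841°.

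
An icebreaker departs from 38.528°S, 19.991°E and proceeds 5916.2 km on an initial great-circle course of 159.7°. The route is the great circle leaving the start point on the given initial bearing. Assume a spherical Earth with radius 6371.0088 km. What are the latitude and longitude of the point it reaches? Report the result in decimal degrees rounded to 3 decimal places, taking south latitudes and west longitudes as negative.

Central angle δ = d/R = 0.928613 rad.
Start latitude φ₁ = -0.672440 rad; initial bearing θ = 2.787291 rad.
sin φ₂ = sin φ₁ cos δ + cos φ₁ sin δ cos θ = (-0.622897)(0.598945) + (0.782304)(0.800790)(-0.937889) = -0.960632
φ₂ = asin(-0.960632) = -1.289269 rad = -73.870°.
Δλ = atan2( sin θ sin δ cos φ₁ , cos δ − sin φ₁ sin φ₂ ) = atan2(0.217342, 0.000571) = 1.568171 rad = 89.850°.
Hence λ₂ = 19.991° + 89.850° = 109.841°.

latitude -73.870°, longitude 109.841°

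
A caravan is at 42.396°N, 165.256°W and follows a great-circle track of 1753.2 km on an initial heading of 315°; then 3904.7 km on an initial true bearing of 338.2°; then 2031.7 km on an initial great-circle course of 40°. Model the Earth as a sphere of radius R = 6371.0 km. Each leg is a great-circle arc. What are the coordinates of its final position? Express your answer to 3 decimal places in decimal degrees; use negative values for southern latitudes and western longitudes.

latitude 78.328°, longitude -158.360°

Apply the spherical direct solution leg by leg, carrying full precision between legs.
Leg 1: from (42.396°, -165.256°), δ = 1753.2/6371 = 0.275184 rad, θ = 315° → φ = 52.258°, λ = 176.450°.
Leg 2: from (52.258°, 176.450°), δ = 3904.7/6371 = 0.612887 rad, θ = 338.2° → φ = 76.848°, λ = 106.591°.
Leg 3: from (76.848°, 106.591°), δ = 2031.7/6371 = 0.318898 rad, θ = 40° → φ = 78.328°, λ = -158.360°.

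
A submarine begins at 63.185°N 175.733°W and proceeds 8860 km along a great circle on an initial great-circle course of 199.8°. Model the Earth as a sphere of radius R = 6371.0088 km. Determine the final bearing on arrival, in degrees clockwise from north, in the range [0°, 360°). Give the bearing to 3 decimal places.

The arc subtends δ = 8860/6371.0088 = 1.390675 rad at the centre.
With φ₁ = 63.185° = 1.102786 rad and θ = 199.8° = 3.487168 rad:
Applying the spherical law of cosines for sides, sin φ₂ = sin φ₁ cos δ + cos φ₁ sin δ cos θ = -0.257690, so φ₂ = -14.933°.
Δλ = atan2( sin θ sin δ cos φ₁ , cos δ − sin φ₁ sin φ₂ ) = atan2(-0.150336, 0.409130) = -0.352139 rad = -20.176°.
λ₂ = -175.733° + -20.176° = -195.909°, normalized to (−180°, 180°] → 164.091°.
The forward bearing on arrival equals the back-azimuth from the destination plus 180°.
Back-azimuth from P₂ (-14.933°, 164.091°) to P₁ (63.185°, -175.733°), with Δλ' = λ₁ − λ₂ = -339.824°: atan2( sin Δλ' cos φ₁ , cos φ₂ sin φ₁ − sin φ₂ cos φ₁ cos Δλ' ) = 9.100°.
Final bearing = (9.100° + 180°) mod 360° = 189.100°.

final bearing 189.100°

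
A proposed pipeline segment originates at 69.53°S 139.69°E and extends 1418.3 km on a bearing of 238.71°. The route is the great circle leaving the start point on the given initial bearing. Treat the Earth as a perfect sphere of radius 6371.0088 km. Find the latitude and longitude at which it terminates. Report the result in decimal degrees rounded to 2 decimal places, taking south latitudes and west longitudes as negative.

latitude -72.52°, longitude 100.77°

Central angle δ = d/R = 0.222618 rad.
Converting: φ₁ = -1.213527 rad, θ = 4.166275 rad.
Applying the spherical law of cosines for sides, sin φ₂ = sin φ₁ cos δ + cos φ₁ sin δ cos θ = -0.953838, so φ₂ = -72.52°.
For the longitude increment, Δλ = atan2( sin θ sin δ cos φ₁, cos δ − sin φ₁ sin φ₂ ) = atan2(-0.065981, 0.081715) = -38.92°.
Hence λ₂ = 139.69° + -38.92° = 100.77°.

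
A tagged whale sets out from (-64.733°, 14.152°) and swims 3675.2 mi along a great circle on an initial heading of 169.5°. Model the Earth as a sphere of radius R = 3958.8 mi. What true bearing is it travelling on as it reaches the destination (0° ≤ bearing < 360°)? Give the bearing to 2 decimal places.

final bearing 9.35°

Central angle δ = d/R = 0.928362 rad.
With φ₁ = -64.733° = -1.129804 rad and θ = 169.5° = 2.958333 rad:
Destination latitude: φ₂ = arcsin( sin φ₁ cos δ + cos φ₁ sin δ cos θ ) = arcsin(-0.877845) = -61.384°.
Δλ = atan2( sin θ sin δ cos φ₁ , cos δ − sin φ₁ sin φ₂ ) = atan2(0.062278, -0.194714) = 2.832034 rad = 162.264°.
λ₂ = 14.152° + 162.264° = 176.416°.
The forward bearing on arrival equals the back-azimuth from the destination plus 180°.
Back-azimuth from P₂ (-61.38°, 176.42°) to P₁ (-64.73°, 14.15°), with Δλ' = λ₁ − λ₂ = -162.26°: atan2( sin Δλ' cos φ₁ , cos φ₂ sin φ₁ − sin φ₂ cos φ₁ cos Δλ' ) = 189.35°.
Final bearing = (189.35° + 180°) mod 360° = 9.35°.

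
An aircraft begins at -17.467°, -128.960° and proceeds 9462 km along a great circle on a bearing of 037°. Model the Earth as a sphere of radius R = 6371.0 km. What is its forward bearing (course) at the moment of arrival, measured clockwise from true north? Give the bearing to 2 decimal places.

Central angle δ = d/R = 1.485167 rad.
Converting: φ₁ = -0.304857 rad, θ = 0.645772 rad.
Applying the spherical law of cosines for sides, sin φ₂ = sin φ₁ cos δ + cos φ₁ sin δ cos θ = 0.733348, so φ₂ = 47.168°.
Δλ = atan2( sin θ sin δ cos φ₁ , cos δ − sin φ₁ sin φ₂ ) = atan2(0.571962, 0.305644) = 1.080026 rad = 61.881°.
Hence λ₂ = -128.960° + 61.881° = -67.079°.
The forward bearing on arrival equals the back-azimuth from the destination plus 180°.
Back-azimuth from P₂ (47.17°, -67.08°) to P₁ (-17.47°, -128.96°), with Δλ' = λ₁ − λ₂ = -61.88°: atan2( sin Δλ' cos φ₁ , cos φ₂ sin φ₁ − sin φ₂ cos φ₁ cos Δλ' ) = 237.61°.
Final bearing = (237.61° + 180°) mod 360° = 57.61°.

final bearing 57.61°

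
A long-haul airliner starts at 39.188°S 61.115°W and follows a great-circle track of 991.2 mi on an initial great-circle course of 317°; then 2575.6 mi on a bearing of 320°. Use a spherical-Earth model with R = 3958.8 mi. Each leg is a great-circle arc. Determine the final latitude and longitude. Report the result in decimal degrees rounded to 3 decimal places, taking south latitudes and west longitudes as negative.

Apply the spherical direct solution leg by leg, carrying full precision between legs.
Leg 1: from (-39.188°, -61.115°), δ = 991.2/3958.8 = 0.250379 rad, θ = 317° → φ = -28.146°, λ = -72.164°.
Leg 2: from (-28.146°, -72.164°), δ = 2575.6/3958.8 = 0.650601 rad, θ = 320° → φ = 1.934°, λ = -95.089°.

latitude 1.934°, longitude -95.089°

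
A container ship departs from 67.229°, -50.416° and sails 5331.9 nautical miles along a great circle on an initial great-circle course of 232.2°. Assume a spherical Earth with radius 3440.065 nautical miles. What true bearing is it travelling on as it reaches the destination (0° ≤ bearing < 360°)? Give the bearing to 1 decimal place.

final bearing 198.3°

Central angle δ = d/R = 1.549942 rad.
Converting: φ₁ = 1.173367 rad, θ = 4.052655 rad.
sin φ₂ = sin φ₁ cos δ + cos φ₁ sin δ cos θ = (0.922059)(0.020853) + (0.387049)(0.999783)(-0.612907) = -0.217946
φ₂ = asin(-0.217946) = -0.219709 rad = -12.588°.
Δλ = atan2( sin θ sin δ cos φ₁ , cos δ − sin φ₁ sin φ₂ ) = atan2(-0.305762, 0.221812) = -0.943200 rad = -54.041°.
Hence λ₂ = -50.416° + -54.041° = -104.457°.
The forward bearing on arrival equals the back-azimuth from the destination plus 180°.
Back-azimuth from P₂ (-12.6°, -104.5°) to P₁ (67.2°, -50.4°), with Δλ' = λ₁ − λ₂ = 54.0°: atan2( sin Δλ' cos φ₁ , cos φ₂ sin φ₁ − sin φ₂ cos φ₁ cos Δλ' ) = 18.3°.
Final bearing = (18.3° + 180°) mod 360° = 198.3°.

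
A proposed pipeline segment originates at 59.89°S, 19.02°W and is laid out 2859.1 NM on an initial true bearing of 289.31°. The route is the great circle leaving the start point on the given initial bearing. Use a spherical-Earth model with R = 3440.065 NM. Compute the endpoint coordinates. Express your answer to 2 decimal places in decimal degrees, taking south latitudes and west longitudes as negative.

Central angle δ = d/R = 0.831118 rad.
Start latitude φ₁ = -1.045278 rad; initial bearing θ = 5.049412 rad.
Destination latitude: φ₂ = arcsin( sin φ₁ cos δ + cos φ₁ sin δ cos θ ) = arcsin(-0.460557) = -27.42°.
Δλ = atan2( sin θ sin δ cos φ₁ , cos δ − sin φ₁ sin φ₂ ) = atan2(-0.349723, 0.275639) = -0.903314 rad = -51.76°.
Hence λ₂ = -19.02° + -51.76° = -70.78°.

latitude -27.42°, longitude -70.78°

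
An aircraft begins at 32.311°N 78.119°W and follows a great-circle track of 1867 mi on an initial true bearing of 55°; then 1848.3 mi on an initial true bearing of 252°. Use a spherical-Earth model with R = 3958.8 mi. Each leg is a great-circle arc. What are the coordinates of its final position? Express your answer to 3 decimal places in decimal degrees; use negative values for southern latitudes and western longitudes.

latitude 31.470°, longitude -77.008°

Apply the spherical direct solution leg by leg, carrying full precision between legs.
Leg 1: from (32.311°, -78.119°), δ = 1867/3958.8 = 0.471608 rad, θ = 55° → φ = 44.139°, λ = -46.882°.
Leg 2: from (44.139°, -46.882°), δ = 1848.3/3958.8 = 0.466884 rad, θ = 252° → φ = 31.470°, λ = -77.008°.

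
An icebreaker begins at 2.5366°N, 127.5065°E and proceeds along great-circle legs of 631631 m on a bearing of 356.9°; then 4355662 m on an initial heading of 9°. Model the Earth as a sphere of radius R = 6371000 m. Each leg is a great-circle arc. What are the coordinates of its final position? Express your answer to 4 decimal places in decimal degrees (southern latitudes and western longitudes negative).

Apply the spherical direct solution leg by leg, carrying full precision between legs.
Leg 1: from (2.5366°, 127.5065°), δ = 631631/6371000 = 0.099142 rad, θ = 356.9° → φ = 8.2086°, λ = 127.1966°.
Leg 2: from (8.2086°, 127.1966°), δ = 4355662/6371000 = 0.683670 rad, θ = 9° → φ = 46.7327°, λ = 135.4855°.

latitude 46.7327°, longitude 135.4855°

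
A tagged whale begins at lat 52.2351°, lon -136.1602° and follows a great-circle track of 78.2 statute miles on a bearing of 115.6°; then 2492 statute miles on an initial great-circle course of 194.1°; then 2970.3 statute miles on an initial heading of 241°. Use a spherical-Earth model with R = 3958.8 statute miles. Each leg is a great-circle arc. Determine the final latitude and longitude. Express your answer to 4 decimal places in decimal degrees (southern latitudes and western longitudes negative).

latitude -6.4116°, longitude -179.9855°

Apply the spherical direct solution leg by leg, carrying full precision between legs.
Leg 1: from (52.2351°, -136.1602°), δ = 78.2/3958.8 = 0.019753 rad, θ = 115.6° → φ = 51.7345°, λ = -134.5120°.
Leg 2: from (51.7345°, -134.5120°), δ = 2492/3958.8 = 0.629484 rad, θ = 194.1° → φ = 16.3225°, λ = -143.1068°.
Leg 3: from (16.3225°, -143.1068°), δ = 2970.3/3958.8 = 0.750303 rad, θ = 241° → φ = -6.4116°, λ = -179.9855°.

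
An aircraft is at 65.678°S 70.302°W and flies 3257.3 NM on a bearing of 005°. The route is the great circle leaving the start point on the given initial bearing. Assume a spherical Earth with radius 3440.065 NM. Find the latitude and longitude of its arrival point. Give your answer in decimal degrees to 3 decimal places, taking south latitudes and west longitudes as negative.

Angular distance δ = d/R = 3257.3 / 3440.065 = 0.946872 rad.
With φ₁ = -65.678° = -1.146297 rad and θ = 5° = 0.087266 rad:
Applying the spherical law of cosines for sides, sin φ₂ = sin φ₁ cos δ + cos φ₁ sin δ cos θ = -0.199378, so φ₂ = -11.501°.
Δλ = atan2( sin θ sin δ cos φ₁ , cos δ − sin φ₁ sin φ₂ ) = atan2(0.029133, 0.402542) = 0.072247 rad = 4.139°.
λ₂ = λ₁ + Δλ = -66.163°.

latitude -11.501°, longitude -66.163°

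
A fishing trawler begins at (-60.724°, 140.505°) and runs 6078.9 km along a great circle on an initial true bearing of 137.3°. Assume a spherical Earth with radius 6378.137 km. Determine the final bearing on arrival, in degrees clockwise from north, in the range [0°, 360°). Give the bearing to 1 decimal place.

The arc subtends δ = 6078.9/6378.137 = 0.953084 rad at the centre.
With φ₁ = -60.724° = -1.059834 rad and θ = 137.3° = 2.396337 rad:
Destination latitude: φ₂ = arcsin( sin φ₁ cos δ + cos φ₁ sin δ cos θ ) = arcsin(-0.798170) = -52.956°.
For the longitude increment, Δλ = atan2( sin θ sin δ cos φ₁, cos δ − sin φ₁ sin φ₂ ) = atan2(0.270348, -0.117051) = 113.411°.
λ₂ = 140.505° + 113.411° = 253.916°, normalized to (−180°, 180°] → -106.084°.
The forward bearing on arrival equals the back-azimuth from the destination plus 180°.
Back-azimuth from P₂ (-53.0°, -106.1°) to P₁ (-60.7°, 140.5°), with Δλ' = λ₁ − λ₂ = 246.6°: atan2( sin Δλ' cos φ₁ , cos φ₂ sin φ₁ − sin φ₂ cos φ₁ cos Δλ' ) = 213.4°.
Final bearing = (213.4° + 180°) mod 360° = 33.4°.

final bearing 33.4°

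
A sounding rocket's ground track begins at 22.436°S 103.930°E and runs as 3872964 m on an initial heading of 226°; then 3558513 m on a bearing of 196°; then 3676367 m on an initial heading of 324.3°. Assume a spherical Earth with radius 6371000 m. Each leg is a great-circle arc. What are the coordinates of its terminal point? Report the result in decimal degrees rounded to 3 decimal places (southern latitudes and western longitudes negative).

latitude -41.164°, longitude 16.890°

Apply the spherical direct solution leg by leg, carrying full precision between legs.
Leg 1: from (-22.436°, 103.930°), δ = 3872964/6371000 = 0.607905 rad, θ = 226° → φ = -42.844°, λ = 69.851°.
Leg 2: from (-42.844°, 69.851°), δ = 3558513/6371000 = 0.558549 rad, θ = 196° → φ = -71.837°, λ = 41.906°.
Leg 3: from (-71.837°, 41.906°), δ = 3676367/6371000 = 0.577047 rad, θ = 324.3° → φ = -41.164°, λ = 16.890°.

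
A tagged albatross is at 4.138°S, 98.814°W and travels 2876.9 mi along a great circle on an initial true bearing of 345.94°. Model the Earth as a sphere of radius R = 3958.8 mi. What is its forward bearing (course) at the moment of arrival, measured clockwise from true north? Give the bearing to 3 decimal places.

final bearing 342.554°

δ = 2876.9/3958.8 = 0.726710 rad (41.6374°).
Start latitude φ₁ = -0.072222 rad; initial bearing θ = 6.037792 rad.
sin φ₂ = sin φ₁ cos δ + cos φ₁ sin δ cos θ = (-0.072159)(0.747364) + (0.997393)(0.664414)(0.970042) = 0.588901
φ₂ = asin(0.588901) = 0.629698 rad = 36.079°.
Then Δλ = atan2(-0.160991, 0.789859) = -0.201068 rad, from sin θ sin δ cos φ₁ over cos δ − sin φ₁ sin φ₂.
λ₂ = λ₁ + Δλ = -110.334°.
The forward bearing on arrival equals the back-azimuth from the destination plus 180°.
Back-azimuth from P₂ (36.079°, -110.334°) to P₁ (-4.138°, -98.814°), with Δλ' = λ₁ − λ₂ = 11.520°: atan2( sin Δλ' cos φ₁ , cos φ₂ sin φ₁ − sin φ₂ cos φ₁ cos Δλ' ) = 162.554°.
Final bearing = (162.554° + 180°) mod 360° = 342.554°.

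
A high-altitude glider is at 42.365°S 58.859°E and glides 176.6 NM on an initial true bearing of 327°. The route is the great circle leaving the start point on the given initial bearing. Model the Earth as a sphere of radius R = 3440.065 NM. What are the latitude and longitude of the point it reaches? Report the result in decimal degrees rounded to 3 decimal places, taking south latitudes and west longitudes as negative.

δ = 176.6/3440.065 = 0.051336 rad (2.9413°).
Converting: φ₁ = -0.739409 rad, θ = 5.707227 rad.
Destination latitude: φ₂ = arcsin( sin φ₁ cos δ + cos φ₁ sin δ cos θ ) = arcsin(-0.641166) = -39.879°.
Then Δλ = atan2(-0.020649, 0.566632) = -0.036426 rad, from sin θ sin δ cos φ₁ over cos δ − sin φ₁ sin φ₂.
λ₂ = λ₁ + Δλ = 56.772°.

latitude -39.879°, longitude 56.772°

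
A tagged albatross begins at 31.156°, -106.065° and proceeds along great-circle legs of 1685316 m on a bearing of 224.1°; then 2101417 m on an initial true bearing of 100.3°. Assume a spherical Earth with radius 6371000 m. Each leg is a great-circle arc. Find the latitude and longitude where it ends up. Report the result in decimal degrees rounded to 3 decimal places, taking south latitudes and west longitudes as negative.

Apply the spherical direct solution leg by leg, carrying full precision between legs.
Leg 1: from (31.156°, -106.065°), δ = 1685316/6371000 = 0.264529 rad, θ = 224.1° → φ = 19.798°, λ = -117.215°.
Leg 2: from (19.798°, -117.215°), δ = 2101417/6371000 = 0.329841 rad, θ = 100.3° → φ = 15.423°, λ = -97.911°.

latitude 15.423°, longitude -97.911°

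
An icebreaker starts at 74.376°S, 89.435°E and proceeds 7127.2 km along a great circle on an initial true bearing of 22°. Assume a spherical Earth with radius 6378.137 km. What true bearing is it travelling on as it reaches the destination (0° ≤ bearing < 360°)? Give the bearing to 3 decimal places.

final bearing 5.907°

Central angle δ = d/R = 1.117442 rad.
Converting: φ₁ = -1.298106 rad, θ = 0.383972 rad.
sin φ₂ = sin φ₁ cos δ + cos φ₁ sin δ cos θ = (-0.963050)(0.437983) + (0.269323)(0.898983)(0.927184) = -0.197313
φ₂ = asin(-0.197313) = -0.198616 rad = -11.380°.
Then Δλ = atan2(0.090699, 0.247961) = 0.350661 rad, from sin θ sin δ cos φ₁ over cos δ − sin φ₁ sin φ₂.
λ₂ = λ₁ + Δλ = 109.526°.
The forward bearing on arrival equals the back-azimuth from the destination plus 180°.
Back-azimuth from P₂ (-11.380°, 109.526°) to P₁ (-74.376°, 89.435°), with Δλ' = λ₁ − λ₂ = -20.091°: atan2( sin Δλ' cos φ₁ , cos φ₂ sin φ₁ − sin φ₂ cos φ₁ cos Δλ' ) = 185.907°.
Final bearing = (185.907° + 180°) mod 360° = 5.907°.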